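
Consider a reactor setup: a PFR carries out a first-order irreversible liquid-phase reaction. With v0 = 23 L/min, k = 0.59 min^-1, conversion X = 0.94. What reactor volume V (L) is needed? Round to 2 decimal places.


V = (v0/k) * ln(1/(1-X))
V = (23/0.59) * ln(1/(1-0.94))
V = 38.983051 * ln(16.666667)
V = 38.983051 * 2.813411
V = 109.68 L


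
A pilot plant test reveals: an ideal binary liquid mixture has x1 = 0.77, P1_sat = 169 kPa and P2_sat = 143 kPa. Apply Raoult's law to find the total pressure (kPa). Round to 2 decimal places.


P = x1*P1_sat + x2*P2_sat
x2 = 1 - x1 = 1 - 0.77 = 0.23
P = 0.77*169 + 0.23*143
P = 130.13 + 32.89
P = 163.02 kPa


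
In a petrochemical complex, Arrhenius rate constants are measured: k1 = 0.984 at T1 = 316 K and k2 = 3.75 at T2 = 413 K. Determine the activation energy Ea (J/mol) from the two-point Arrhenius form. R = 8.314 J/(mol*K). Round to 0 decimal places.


Ea = R * ln(k2/k1) / (1/T1 - 1/T2)
ln(k2/k1) = ln(3.75/0.984) = 1.3378852
1/T1 - 1/T2 = 1/316 - 1/413 = 0.000743249456
Ea = 8.314 * 1.3378852 / 0.000743249456
Ea = 14966 J/mol


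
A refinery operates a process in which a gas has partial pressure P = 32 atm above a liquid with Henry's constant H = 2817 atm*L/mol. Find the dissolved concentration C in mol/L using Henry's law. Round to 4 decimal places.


C = P / H
C = 32 / 2817
C = 0.0114 mol/L


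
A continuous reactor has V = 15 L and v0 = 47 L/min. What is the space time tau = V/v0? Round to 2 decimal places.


tau = V / v0
tau = 15 / 47
tau = 0.32 min


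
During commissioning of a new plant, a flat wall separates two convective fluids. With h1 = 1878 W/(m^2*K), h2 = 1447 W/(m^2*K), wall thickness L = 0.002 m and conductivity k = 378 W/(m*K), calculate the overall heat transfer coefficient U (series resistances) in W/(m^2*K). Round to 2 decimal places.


1/U = 1/h1 + L/k + 1/h2
1/U = 1/1878 + 0.002/378 + 1/1447
1/U = 0.0005324814 + 5.291e-06 + 0.000691085
1/U = 0.0012288574
U = 813.76 W/(m^2*K)


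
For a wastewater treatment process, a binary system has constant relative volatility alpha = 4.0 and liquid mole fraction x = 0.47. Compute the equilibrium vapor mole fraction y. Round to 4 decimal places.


y = alpha*x / (1 + (alpha-1)*x)
y = 4.0*0.47 / (1 + (4.0-1)*0.47)
y = 1.88 / (1 + 1.41)
y = 1.88 / 2.41
y = 0.7801


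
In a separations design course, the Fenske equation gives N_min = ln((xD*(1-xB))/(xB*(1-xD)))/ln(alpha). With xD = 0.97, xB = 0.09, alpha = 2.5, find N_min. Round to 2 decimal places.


N_min = ln((xD*(1-xB))/(xB*(1-xD))) / ln(alpha)
Numerator inside ln: 0.8827 / 0.0027 = 326.925926
ln(326.925926) = 5.789734
ln(alpha) = ln(2.5) = 0.916291
N_min = 5.789734 / 0.916291 = 6.32


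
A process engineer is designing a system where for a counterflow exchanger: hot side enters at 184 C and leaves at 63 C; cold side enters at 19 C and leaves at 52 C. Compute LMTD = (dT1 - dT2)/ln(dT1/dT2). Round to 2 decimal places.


dT1 = Th_in - Tc_out = 184 - 52 = 132
dT2 = Th_out - Tc_in = 63 - 19 = 44
LMTD = (dT1 - dT2) / ln(dT1/dT2)
LMTD = (132 - 44) / ln(132/44)
LMTD = 80.10 K


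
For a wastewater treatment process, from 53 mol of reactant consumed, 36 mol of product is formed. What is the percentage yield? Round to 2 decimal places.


Yield = (moles product / moles consumed) * 100%
Yield = (36 / 53) * 100
Yield = 0.6792 * 100
Yield = 67.92%


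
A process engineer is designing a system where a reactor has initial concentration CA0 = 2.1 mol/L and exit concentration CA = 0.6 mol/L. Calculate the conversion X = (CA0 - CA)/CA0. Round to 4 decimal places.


X = (CA0 - CA) / CA0
X = (2.1 - 0.6) / 2.1
X = 1.5 / 2.1
X = 0.7143


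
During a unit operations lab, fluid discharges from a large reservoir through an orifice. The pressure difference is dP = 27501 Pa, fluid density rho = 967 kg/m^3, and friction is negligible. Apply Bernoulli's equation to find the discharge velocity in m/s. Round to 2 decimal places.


v = sqrt(2*dP/rho)
v = sqrt(2*27501/967)
v = sqrt(56.879007)
v = 7.54 m/s


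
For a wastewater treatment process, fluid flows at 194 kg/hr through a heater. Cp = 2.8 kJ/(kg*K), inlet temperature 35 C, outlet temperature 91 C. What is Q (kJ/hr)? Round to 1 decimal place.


Q = m_dot * Cp * (T2 - T1)
Q = 194 * 2.8 * (91 - 35)
Q = 194 * 2.8 * 56
Q = 30419.2 kJ/hr


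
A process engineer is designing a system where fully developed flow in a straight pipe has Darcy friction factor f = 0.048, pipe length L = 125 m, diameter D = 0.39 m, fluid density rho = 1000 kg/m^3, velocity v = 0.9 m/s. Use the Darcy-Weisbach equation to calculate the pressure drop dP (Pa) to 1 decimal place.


dP = f * (L/D) * (rho*v^2/2)
dP = 0.048 * (125/0.39) * (1000*0.9^2/2)
L/D = 320.51282051
rho*v^2/2 = 1000*0.81/2 = 405.0
dP = 0.048 * 320.51282051 * 405.0
dP = 6230.8 Pa


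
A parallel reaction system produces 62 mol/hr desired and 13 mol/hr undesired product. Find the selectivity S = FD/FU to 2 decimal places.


S = desired product rate / undesired product rate
S = 62 / 13
S = 4.77


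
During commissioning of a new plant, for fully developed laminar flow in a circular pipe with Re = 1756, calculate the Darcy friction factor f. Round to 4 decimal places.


f = 64 / Re
f = 64 / 1756
f = 0.0364


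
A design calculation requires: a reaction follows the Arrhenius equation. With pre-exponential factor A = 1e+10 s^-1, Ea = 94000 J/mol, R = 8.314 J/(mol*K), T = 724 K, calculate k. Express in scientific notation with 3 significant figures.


k = A * exp(-Ea/(R*T))
k = 1e+10 * exp(-94000 / (8.314 * 724))
k = 1e+10 * exp(-15.61634)
k = 1.65e+03


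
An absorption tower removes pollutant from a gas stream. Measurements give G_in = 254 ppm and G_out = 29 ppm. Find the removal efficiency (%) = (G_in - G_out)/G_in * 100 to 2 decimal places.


Efficiency = (G_in - G_out) / G_in * 100%
Efficiency = (254 - 29) / 254 * 100
Efficiency = 225 / 254 * 100
Efficiency = 88.58%


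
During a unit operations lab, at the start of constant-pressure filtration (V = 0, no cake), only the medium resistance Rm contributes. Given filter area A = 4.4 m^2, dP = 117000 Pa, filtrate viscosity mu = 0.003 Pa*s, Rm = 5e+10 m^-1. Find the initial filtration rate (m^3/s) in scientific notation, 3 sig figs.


rate = A * dP / (mu * Rm)
rate = 4.4 * 117000 / (0.003 * 5e+10)
rate = 514800.0 / 1.500e+08
rate = 3.43e-03 m^3/s


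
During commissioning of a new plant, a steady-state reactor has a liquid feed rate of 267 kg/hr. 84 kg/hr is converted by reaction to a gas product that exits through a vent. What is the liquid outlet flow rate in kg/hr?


Steady-state mass balance on the main outlet: F_out = F_in - F_removed
F_out = 267 - 84
F_out = 183 kg/hr


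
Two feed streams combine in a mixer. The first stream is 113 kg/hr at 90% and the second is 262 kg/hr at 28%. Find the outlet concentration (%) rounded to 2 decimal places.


Mass balance on solute: F1*x1 + F2*x2 = F3*x3
F3 = F1 + F2 = 113 + 262 = 375 kg/hr
x3 = (F1*x1 + F2*x2)/F3
x3 = (113*0.9 + 262*0.28) / 375
x3 = 46.68%


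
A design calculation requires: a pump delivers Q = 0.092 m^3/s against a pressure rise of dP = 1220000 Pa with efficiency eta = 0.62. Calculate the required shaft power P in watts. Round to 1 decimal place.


P = Q * dP / eta
P = 0.092 * 1220000 / 0.62
P = 112240.0 / 0.62
P = 181032.3 W


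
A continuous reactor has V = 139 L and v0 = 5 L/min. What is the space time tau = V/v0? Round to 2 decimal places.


tau = V / v0
tau = 139 / 5
tau = 27.80 min


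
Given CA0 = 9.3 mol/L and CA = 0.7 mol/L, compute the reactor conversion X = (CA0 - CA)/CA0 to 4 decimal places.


X = (CA0 - CA) / CA0
X = (9.3 - 0.7) / 9.3
X = 8.6 / 9.3
X = 0.9247


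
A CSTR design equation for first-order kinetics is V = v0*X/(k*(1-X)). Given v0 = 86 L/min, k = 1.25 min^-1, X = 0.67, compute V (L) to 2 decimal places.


V = v0 * X / (k * (1 - X))
V = 86 * 0.67 / (1.25 * (1 - 0.67))
V = 57.62 / (1.25 * 0.33)
V = 57.62 / 0.4125
V = 139.68 L


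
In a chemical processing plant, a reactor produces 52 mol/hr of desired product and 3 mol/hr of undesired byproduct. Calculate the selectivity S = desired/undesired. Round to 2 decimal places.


S = desired product rate / undesired product rate
S = 52 / 3
S = 17.33


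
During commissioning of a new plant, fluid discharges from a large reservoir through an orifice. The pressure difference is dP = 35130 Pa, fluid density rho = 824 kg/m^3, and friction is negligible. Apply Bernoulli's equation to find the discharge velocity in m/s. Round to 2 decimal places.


v = sqrt(2*dP/rho)
v = sqrt(2*35130/824)
v = sqrt(85.26699)
v = 9.23 m/s


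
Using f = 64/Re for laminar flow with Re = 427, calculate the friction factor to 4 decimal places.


f = 64 / Re
f = 64 / 427
f = 0.1499


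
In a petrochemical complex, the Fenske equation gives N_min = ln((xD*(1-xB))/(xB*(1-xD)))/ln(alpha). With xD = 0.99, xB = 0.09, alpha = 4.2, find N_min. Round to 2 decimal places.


N_min = ln((xD*(1-xB))/(xB*(1-xD))) / ln(alpha)
Numerator inside ln: 0.9009 / 0.0009 = 1001.0
ln(1001.0) = 6.908755
ln(alpha) = ln(4.2) = 1.435085
N_min = 6.908755 / 1.435085 = 4.81


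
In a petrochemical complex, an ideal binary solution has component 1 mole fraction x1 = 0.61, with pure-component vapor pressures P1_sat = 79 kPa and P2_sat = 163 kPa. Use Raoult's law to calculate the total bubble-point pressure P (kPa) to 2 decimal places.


P = x1*P1_sat + x2*P2_sat
x2 = 1 - x1 = 1 - 0.61 = 0.39
P = 0.61*79 + 0.39*163
P = 48.19 + 63.57
P = 111.76 kPa


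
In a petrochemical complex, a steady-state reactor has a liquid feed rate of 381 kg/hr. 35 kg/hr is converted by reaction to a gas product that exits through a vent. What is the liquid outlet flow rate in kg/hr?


Steady-state mass balance on the main outlet: F_out = F_in - F_removed
F_out = 381 - 35
F_out = 346 kg/hr


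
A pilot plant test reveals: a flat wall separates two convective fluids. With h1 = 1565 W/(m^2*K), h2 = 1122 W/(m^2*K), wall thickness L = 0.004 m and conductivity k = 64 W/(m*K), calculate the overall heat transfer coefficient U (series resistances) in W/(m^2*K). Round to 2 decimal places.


1/U = 1/h1 + L/k + 1/h2
1/U = 1/1565 + 0.004/64 + 1/1122
1/U = 0.0006389776 + 6.25e-05 + 0.0008912656
1/U = 0.0015927432
U = 627.85 W/(m^2*K)


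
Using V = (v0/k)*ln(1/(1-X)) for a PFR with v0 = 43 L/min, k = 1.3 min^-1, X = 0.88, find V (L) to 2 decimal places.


V = (v0/k) * ln(1/(1-X))
V = (43/1.3) * ln(1/(1-0.88))
V = 33.076923 * ln(8.333333)
V = 33.076923 * 2.120263
V = 70.13 L


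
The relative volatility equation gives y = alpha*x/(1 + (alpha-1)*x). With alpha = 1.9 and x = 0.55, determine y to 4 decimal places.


y = alpha*x / (1 + (alpha-1)*x)
y = 1.9*0.55 / (1 + (1.9-1)*0.55)
y = 1.045 / (1 + 0.495)
y = 1.045 / 1.495
y = 0.6990


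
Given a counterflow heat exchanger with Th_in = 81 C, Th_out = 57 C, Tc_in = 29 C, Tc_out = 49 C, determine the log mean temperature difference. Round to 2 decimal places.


dT1 = Th_in - Tc_out = 81 - 49 = 32
dT2 = Th_out - Tc_in = 57 - 29 = 28
LMTD = (dT1 - dT2) / ln(dT1/dT2)
LMTD = (32 - 28) / ln(32/28)
LMTD = 29.96 K


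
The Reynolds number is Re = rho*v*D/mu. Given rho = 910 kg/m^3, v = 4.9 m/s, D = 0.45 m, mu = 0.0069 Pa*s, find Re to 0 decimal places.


Re = rho * v * D / mu
Re = 910 * 4.9 * 0.45 / 0.0069
Re = 2006.55 / 0.0069
Re = 290804


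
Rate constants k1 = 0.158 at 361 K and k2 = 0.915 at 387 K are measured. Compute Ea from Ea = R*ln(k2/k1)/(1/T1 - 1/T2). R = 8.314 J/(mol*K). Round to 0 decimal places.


Ea = R * ln(k2/k1) / (1/T1 - 1/T2)
ln(k2/k1) = ln(0.915/0.158) = 1.756329
1/T1 - 1/T2 = 1/361 - 1/387 = 0.000186103774
Ea = 8.314 * 1.756329 / 0.000186103774
Ea = 78462 J/mol


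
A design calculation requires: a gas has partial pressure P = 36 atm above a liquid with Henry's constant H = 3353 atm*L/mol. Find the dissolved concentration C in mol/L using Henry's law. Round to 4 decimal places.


C = P / H
C = 36 / 3353
C = 0.0107 mol/L


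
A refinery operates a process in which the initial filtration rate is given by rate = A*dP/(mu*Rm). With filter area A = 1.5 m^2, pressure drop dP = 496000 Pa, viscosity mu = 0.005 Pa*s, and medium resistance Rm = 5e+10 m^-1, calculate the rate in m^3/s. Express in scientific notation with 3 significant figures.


rate = A * dP / (mu * Rm)
rate = 1.5 * 496000 / (0.005 * 5e+10)
rate = 744000.0 / 2.500e+08
rate = 2.98e-03 m^3/s


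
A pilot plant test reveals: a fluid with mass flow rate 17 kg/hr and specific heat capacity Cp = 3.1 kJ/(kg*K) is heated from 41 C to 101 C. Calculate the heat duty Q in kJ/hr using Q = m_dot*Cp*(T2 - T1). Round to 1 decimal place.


Q = m_dot * Cp * (T2 - T1)
Q = 17 * 3.1 * (101 - 41)
Q = 17 * 3.1 * 60
Q = 3162.0 kJ/hr


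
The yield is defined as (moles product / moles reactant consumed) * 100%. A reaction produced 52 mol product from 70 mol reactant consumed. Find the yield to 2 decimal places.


Yield = (moles product / moles consumed) * 100%
Yield = (52 / 70) * 100
Yield = 0.7429 * 100
Yield = 74.29%


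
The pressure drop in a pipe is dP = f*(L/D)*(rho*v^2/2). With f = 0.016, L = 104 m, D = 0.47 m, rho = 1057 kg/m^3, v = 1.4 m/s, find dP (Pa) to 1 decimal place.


dP = f * (L/D) * (rho*v^2/2)
dP = 0.016 * (104/0.47) * (1057*1.4^2/2)
L/D = 221.27659574
rho*v^2/2 = 1057*1.96/2 = 1035.86
dP = 0.016 * 221.27659574 * 1035.86
dP = 3667.4 Pa


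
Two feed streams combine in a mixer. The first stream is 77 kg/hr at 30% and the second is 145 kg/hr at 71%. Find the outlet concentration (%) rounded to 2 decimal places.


Mass balance on solute: F1*x1 + F2*x2 = F3*x3
F3 = F1 + F2 = 77 + 145 = 222 kg/hr
x3 = (F1*x1 + F2*x2)/F3
x3 = (77*0.3 + 145*0.71) / 222
x3 = 56.78%


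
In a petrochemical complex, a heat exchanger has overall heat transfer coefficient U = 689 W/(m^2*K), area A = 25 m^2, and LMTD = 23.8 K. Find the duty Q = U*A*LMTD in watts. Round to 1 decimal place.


Q = U * A * LMTD
Q = 689 * 25 * 23.8
Q = 409955.0 W


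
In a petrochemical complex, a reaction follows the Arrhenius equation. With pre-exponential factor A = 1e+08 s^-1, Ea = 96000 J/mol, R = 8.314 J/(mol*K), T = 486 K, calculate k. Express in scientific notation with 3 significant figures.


k = A * exp(-Ea/(R*T))
k = 1e+08 * exp(-96000 / (8.314 * 486))
k = 1e+08 * exp(-23.758824)
k = 4.80e-03


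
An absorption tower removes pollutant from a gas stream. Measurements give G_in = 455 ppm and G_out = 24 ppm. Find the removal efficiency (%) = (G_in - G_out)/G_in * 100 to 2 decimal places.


Efficiency = (G_in - G_out) / G_in * 100%
Efficiency = (455 - 24) / 455 * 100
Efficiency = 431 / 455 * 100
Efficiency = 94.73%


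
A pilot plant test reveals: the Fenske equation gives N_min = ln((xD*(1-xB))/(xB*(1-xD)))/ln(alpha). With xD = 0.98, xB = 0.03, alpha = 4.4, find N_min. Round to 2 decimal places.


N_min = ln((xD*(1-xB))/(xB*(1-xD))) / ln(alpha)
Numerator inside ln: 0.9506 / 0.0006 = 1584.333333
ln(1584.333333) = 7.367919
ln(alpha) = ln(4.4) = 1.481605
N_min = 7.367919 / 1.481605 = 4.97


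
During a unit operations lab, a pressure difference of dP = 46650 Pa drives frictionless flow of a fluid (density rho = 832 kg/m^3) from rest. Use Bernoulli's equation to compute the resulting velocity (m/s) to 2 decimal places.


v = sqrt(2*dP/rho)
v = sqrt(2*46650/832)
v = sqrt(112.139423)
v = 10.59 m/s


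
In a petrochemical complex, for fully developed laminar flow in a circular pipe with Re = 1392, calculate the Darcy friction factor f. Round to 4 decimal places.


f = 64 / Re
f = 64 / 1392
f = 0.0460


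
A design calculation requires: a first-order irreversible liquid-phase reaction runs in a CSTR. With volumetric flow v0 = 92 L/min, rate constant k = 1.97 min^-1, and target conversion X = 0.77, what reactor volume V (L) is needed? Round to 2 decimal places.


V = v0 * X / (k * (1 - X))
V = 92 * 0.77 / (1.97 * (1 - 0.77))
V = 70.84 / (1.97 * 0.23)
V = 70.84 / 0.4531
V = 156.35 L


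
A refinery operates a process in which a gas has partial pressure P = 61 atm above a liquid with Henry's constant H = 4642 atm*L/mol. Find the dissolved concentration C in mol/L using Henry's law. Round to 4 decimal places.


C = P / H
C = 61 / 4642
C = 0.0131 mol/L


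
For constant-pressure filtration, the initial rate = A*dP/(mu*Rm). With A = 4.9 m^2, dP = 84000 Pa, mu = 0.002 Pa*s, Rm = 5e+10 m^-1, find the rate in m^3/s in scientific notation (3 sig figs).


rate = A * dP / (mu * Rm)
rate = 4.9 * 84000 / (0.002 * 5e+10)
rate = 411600.0 / 1.000e+08
rate = 4.12e-03 m^3/s


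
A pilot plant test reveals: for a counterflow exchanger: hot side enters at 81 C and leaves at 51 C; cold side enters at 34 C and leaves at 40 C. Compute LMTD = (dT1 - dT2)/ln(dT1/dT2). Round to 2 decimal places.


dT1 = Th_in - Tc_out = 81 - 40 = 41
dT2 = Th_out - Tc_in = 51 - 34 = 17
LMTD = (dT1 - dT2) / ln(dT1/dT2)
LMTD = (41 - 17) / ln(41/17)
LMTD = 27.26 K


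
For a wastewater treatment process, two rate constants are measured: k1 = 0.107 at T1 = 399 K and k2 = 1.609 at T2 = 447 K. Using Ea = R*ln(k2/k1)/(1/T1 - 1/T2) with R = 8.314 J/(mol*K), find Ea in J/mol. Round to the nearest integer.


Ea = R * ln(k2/k1) / (1/T1 - 1/T2)
ln(k2/k1) = ln(1.609/0.107) = 2.7105393
1/T1 - 1/T2 = 1/399 - 1/447 = 0.000269129199
Ea = 8.314 * 2.7105393 / 0.000269129199
Ea = 83735 J/mol


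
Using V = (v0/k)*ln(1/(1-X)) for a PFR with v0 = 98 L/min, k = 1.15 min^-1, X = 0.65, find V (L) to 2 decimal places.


V = (v0/k) * ln(1/(1-X))
V = (98/1.15) * ln(1/(1-0.65))
V = 85.217391 * ln(2.857143)
V = 85.217391 * 1.049822
V = 89.46 L


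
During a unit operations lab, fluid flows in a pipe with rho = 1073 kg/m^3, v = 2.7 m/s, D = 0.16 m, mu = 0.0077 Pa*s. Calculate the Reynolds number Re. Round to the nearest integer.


Re = rho * v * D / mu
Re = 1073 * 2.7 * 0.16 / 0.0077
Re = 463.536 / 0.0077
Re = 60199


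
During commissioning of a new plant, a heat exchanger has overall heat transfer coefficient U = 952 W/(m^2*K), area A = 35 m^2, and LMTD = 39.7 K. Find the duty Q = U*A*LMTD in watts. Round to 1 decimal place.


Q = U * A * LMTD
Q = 952 * 35 * 39.7
Q = 1322804.0 W


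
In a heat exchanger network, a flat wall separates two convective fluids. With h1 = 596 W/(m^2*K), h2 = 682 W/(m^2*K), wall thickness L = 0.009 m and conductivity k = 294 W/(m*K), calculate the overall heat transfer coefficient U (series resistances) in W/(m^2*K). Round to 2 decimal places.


1/U = 1/h1 + L/k + 1/h2
1/U = 1/596 + 0.009/294 + 1/682
1/U = 0.0016778523 + 3.06122e-05 + 0.0014662757
1/U = 0.0031747402
U = 314.99 W/(m^2*K)


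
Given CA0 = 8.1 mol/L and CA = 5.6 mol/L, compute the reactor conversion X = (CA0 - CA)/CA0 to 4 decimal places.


X = (CA0 - CA) / CA0
X = (8.1 - 5.6) / 8.1
X = 2.5 / 8.1
X = 0.3086


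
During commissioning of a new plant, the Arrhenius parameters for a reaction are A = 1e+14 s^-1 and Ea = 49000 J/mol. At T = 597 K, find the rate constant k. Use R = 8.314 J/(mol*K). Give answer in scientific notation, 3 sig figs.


k = A * exp(-Ea/(R*T))
k = 1e+14 * exp(-49000 / (8.314 * 597))
k = 1e+14 * exp(-9.87215)
k = 5.16e+09


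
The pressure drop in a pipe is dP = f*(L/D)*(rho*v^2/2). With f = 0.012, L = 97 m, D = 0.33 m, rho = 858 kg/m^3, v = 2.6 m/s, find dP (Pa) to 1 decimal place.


dP = f * (L/D) * (rho*v^2/2)
dP = 0.012 * (97/0.33) * (858*2.6^2/2)
L/D = 293.93939394
rho*v^2/2 = 858*6.76/2 = 2900.04
dP = 0.012 * 293.93939394 * 2900.04
dP = 10229.2 Pa


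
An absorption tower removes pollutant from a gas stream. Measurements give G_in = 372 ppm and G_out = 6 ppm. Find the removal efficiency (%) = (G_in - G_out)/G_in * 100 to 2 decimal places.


Efficiency = (G_in - G_out) / G_in * 100%
Efficiency = (372 - 6) / 372 * 100
Efficiency = 366 / 372 * 100
Efficiency = 98.39%


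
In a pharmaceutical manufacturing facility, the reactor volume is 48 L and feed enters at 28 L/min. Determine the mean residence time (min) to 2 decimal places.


tau = V / v0
tau = 48 / 28
tau = 1.71 min


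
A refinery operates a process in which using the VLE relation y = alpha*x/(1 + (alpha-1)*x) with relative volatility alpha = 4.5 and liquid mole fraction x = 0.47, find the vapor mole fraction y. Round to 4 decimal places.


y = alpha*x / (1 + (alpha-1)*x)
y = 4.5*0.47 / (1 + (4.5-1)*0.47)
y = 2.115 / (1 + 1.645)
y = 2.115 / 2.645
y = 0.7996


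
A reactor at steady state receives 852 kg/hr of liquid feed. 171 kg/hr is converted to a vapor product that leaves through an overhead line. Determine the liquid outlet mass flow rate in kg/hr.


Steady-state mass balance on the main outlet: F_out = F_in - F_removed
F_out = 852 - 171
F_out = 681 kg/hr


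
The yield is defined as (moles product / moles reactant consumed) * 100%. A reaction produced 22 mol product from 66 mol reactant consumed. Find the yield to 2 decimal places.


Yield = (moles product / moles consumed) * 100%
Yield = (22 / 66) * 100
Yield = 0.3333 * 100
Yield = 33.33%


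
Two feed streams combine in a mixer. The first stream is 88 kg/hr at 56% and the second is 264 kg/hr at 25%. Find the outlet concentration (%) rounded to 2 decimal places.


Mass balance on solute: F1*x1 + F2*x2 = F3*x3
F3 = F1 + F2 = 88 + 264 = 352 kg/hr
x3 = (F1*x1 + F2*x2)/F3
x3 = (88*0.56 + 264*0.25) / 352
x3 = 32.75%


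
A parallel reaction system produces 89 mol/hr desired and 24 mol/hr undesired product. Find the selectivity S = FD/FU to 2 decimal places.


S = desired product rate / undesired product rate
S = 89 / 24
S = 3.71


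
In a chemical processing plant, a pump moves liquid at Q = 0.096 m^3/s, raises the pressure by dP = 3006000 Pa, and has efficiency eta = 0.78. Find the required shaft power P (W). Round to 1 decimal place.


P = Q * dP / eta
P = 0.096 * 3006000 / 0.78
P = 288576.0 / 0.78
P = 369969.2 W


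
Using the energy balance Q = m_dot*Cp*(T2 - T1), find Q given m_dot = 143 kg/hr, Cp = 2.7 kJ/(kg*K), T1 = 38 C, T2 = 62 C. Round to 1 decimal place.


Q = m_dot * Cp * (T2 - T1)
Q = 143 * 2.7 * (62 - 38)
Q = 143 * 2.7 * 24
Q = 9266.4 kJ/hr


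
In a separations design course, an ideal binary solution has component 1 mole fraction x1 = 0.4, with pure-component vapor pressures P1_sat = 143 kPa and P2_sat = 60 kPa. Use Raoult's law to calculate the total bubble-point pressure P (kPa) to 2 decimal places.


P = x1*P1_sat + x2*P2_sat
x2 = 1 - x1 = 1 - 0.4 = 0.6
P = 0.4*143 + 0.6*60
P = 57.2 + 36.0
P = 93.20 kPa


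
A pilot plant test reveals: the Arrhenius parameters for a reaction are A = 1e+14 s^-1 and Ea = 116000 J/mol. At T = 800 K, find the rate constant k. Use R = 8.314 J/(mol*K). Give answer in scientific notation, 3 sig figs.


k = A * exp(-Ea/(R*T))
k = 1e+14 * exp(-116000 / (8.314 * 800))
k = 1e+14 * exp(-17.440462)
k = 2.67e+06


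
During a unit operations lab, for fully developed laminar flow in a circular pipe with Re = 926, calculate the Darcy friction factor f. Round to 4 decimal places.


f = 64 / Re
f = 64 / 926
f = 0.0691


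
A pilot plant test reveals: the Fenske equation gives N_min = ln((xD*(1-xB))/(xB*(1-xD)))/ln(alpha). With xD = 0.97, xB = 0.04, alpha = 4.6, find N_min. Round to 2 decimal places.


N_min = ln((xD*(1-xB))/(xB*(1-xD))) / ln(alpha)
Numerator inside ln: 0.9312 / 0.0012 = 776.0
ln(776.0) = 6.654153
ln(alpha) = ln(4.6) = 1.526056
N_min = 6.654153 / 1.526056 = 4.36


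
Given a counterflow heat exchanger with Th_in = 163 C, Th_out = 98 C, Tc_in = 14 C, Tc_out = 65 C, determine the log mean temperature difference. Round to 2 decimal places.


dT1 = Th_in - Tc_out = 163 - 65 = 98
dT2 = Th_out - Tc_in = 98 - 14 = 84
LMTD = (dT1 - dT2) / ln(dT1/dT2)
LMTD = (98 - 84) / ln(98/84)
LMTD = 90.82 K


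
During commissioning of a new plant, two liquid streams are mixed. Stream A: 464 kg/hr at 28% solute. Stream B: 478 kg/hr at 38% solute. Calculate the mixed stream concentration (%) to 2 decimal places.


Mass balance on solute: F1*x1 + F2*x2 = F3*x3
F3 = F1 + F2 = 464 + 478 = 942 kg/hr
x3 = (F1*x1 + F2*x2)/F3
x3 = (464*0.28 + 478*0.38) / 942
x3 = 33.07%


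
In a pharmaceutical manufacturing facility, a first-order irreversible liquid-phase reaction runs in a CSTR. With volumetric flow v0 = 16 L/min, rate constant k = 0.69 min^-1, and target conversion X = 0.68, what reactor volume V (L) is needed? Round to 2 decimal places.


V = v0 * X / (k * (1 - X))
V = 16 * 0.68 / (0.69 * (1 - 0.68))
V = 10.88 / (0.69 * 0.32)
V = 10.88 / 0.2208
V = 49.28 L


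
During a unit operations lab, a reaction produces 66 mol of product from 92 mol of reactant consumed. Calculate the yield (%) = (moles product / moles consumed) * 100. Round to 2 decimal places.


Yield = (moles product / moles consumed) * 100%
Yield = (66 / 92) * 100
Yield = 0.7174 * 100
Yield = 71.74%


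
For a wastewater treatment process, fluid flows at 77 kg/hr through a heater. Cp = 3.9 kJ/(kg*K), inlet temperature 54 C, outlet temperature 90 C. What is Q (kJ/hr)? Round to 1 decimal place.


Q = m_dot * Cp * (T2 - T1)
Q = 77 * 3.9 * (90 - 54)
Q = 77 * 3.9 * 36
Q = 10810.8 kJ/hr


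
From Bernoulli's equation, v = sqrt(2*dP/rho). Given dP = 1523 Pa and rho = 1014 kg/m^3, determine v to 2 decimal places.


v = sqrt(2*dP/rho)
v = sqrt(2*1523/1014)
v = sqrt(3.003945)
v = 1.73 m/s


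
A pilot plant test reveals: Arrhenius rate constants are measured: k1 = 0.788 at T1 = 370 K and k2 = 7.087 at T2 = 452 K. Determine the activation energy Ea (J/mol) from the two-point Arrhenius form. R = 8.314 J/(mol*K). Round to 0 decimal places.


Ea = R * ln(k2/k1) / (1/T1 - 1/T2)
ln(k2/k1) = ln(7.087/0.788) = 2.1965193
1/T1 - 1/T2 = 1/370 - 1/452 = 0.000490313322
Ea = 8.314 * 2.1965193 / 0.000490313322
Ea = 37245 J/mol


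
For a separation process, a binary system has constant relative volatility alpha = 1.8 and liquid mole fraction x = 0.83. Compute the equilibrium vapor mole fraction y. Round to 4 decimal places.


y = alpha*x / (1 + (alpha-1)*x)
y = 1.8*0.83 / (1 + (1.8-1)*0.83)
y = 1.494 / (1 + 0.664)
y = 1.494 / 1.664
y = 0.8978


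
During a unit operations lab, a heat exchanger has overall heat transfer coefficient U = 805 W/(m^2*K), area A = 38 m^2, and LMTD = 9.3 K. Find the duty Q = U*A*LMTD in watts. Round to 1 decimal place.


Q = U * A * LMTD
Q = 805 * 38 * 9.3
Q = 284487.0 W


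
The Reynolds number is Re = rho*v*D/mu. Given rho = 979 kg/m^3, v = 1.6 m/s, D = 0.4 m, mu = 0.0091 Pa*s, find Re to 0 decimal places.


Re = rho * v * D / mu
Re = 979 * 1.6 * 0.4 / 0.0091
Re = 626.56 / 0.0091
Re = 68853


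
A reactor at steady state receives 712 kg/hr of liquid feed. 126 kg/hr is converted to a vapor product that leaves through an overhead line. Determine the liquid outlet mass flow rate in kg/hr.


Steady-state mass balance on the main outlet: F_out = F_in - F_removed
F_out = 712 - 126
F_out = 586 kg/hr


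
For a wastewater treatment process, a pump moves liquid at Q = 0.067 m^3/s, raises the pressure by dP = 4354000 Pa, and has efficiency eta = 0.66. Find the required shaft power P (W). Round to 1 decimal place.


P = Q * dP / eta
P = 0.067 * 4354000 / 0.66
P = 291718.0 / 0.66
P = 441997.0 W


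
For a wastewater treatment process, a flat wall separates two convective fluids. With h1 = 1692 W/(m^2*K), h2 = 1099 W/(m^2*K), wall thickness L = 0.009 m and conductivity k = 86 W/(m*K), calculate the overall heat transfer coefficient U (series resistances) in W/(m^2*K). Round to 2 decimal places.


1/U = 1/h1 + L/k + 1/h2
1/U = 1/1692 + 0.009/86 + 1/1099
1/U = 0.0005910165 + 0.0001046512 + 0.0009099181
1/U = 0.0016055858
U = 622.83 W/(m^2*K)


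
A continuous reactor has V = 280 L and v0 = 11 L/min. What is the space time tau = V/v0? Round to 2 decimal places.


tau = V / v0
tau = 280 / 11
tau = 25.45 min


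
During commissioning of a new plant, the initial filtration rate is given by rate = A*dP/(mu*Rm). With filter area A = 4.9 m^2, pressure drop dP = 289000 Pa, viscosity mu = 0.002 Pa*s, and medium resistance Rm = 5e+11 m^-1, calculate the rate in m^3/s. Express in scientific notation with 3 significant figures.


rate = A * dP / (mu * Rm)
rate = 4.9 * 289000 / (0.002 * 5e+11)
rate = 1416100.0 / 1.000e+09
rate = 1.42e-03 m^3/s


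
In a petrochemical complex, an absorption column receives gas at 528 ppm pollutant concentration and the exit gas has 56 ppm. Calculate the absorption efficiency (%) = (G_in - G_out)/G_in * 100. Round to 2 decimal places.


Efficiency = (G_in - G_out) / G_in * 100%
Efficiency = (528 - 56) / 528 * 100
Efficiency = 472 / 528 * 100
Efficiency = 89.39%


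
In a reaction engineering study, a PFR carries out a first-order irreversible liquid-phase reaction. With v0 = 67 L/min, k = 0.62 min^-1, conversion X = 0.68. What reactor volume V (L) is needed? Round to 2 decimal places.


V = (v0/k) * ln(1/(1-X))
V = (67/0.62) * ln(1/(1-0.68))
V = 108.064516 * ln(3.125)
V = 108.064516 * 1.139434
V = 123.13 L


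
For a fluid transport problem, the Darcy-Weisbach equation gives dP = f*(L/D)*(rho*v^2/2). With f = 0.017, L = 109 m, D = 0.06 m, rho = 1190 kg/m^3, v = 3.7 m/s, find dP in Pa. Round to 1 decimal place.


dP = f * (L/D) * (rho*v^2/2)
dP = 0.017 * (109/0.06) * (1190*3.7^2/2)
L/D = 1816.66666667
rho*v^2/2 = 1190*13.69/2 = 8145.55
dP = 0.017 * 1816.66666667 * 8145.55
dP = 251561.7 Pa


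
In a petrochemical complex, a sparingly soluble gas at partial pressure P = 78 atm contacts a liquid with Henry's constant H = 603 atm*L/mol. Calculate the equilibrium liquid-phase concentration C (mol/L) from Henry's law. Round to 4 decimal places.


C = P / H
C = 78 / 603
C = 0.1294 mol/L


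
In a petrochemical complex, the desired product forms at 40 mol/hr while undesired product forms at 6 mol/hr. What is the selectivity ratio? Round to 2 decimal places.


S = desired product rate / undesired product rate
S = 40 / 6
S = 6.67


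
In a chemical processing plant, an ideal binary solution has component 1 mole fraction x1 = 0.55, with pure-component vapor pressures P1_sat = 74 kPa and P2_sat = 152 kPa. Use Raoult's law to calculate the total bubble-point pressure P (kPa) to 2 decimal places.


P = x1*P1_sat + x2*P2_sat
x2 = 1 - x1 = 1 - 0.55 = 0.45
P = 0.55*74 + 0.45*152
P = 40.7 + 68.4
P = 109.10 kPa


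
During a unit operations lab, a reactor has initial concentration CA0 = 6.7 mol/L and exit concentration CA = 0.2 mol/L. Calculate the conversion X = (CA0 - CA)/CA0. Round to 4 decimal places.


X = (CA0 - CA) / CA0
X = (6.7 - 0.2) / 6.7
X = 6.5 / 6.7
X = 0.9701


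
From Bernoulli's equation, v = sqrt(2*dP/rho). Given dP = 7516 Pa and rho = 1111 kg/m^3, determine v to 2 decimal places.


v = sqrt(2*dP/rho)
v = sqrt(2*7516/1111)
v = sqrt(13.530153)
v = 3.68 m/s


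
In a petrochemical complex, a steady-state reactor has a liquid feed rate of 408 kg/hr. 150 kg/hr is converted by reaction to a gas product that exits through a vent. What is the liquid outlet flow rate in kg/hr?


Steady-state mass balance on the main outlet: F_out = F_in - F_removed
F_out = 408 - 150
F_out = 258 kg/hr


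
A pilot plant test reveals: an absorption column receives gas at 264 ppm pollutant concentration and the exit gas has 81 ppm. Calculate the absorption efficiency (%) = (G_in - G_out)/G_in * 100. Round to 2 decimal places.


Efficiency = (G_in - G_out) / G_in * 100%
Efficiency = (264 - 81) / 264 * 100
Efficiency = 183 / 264 * 100
Efficiency = 69.32%


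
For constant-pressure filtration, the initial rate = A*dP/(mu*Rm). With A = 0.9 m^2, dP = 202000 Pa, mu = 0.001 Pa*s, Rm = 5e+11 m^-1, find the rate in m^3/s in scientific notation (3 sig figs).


rate = A * dP / (mu * Rm)
rate = 0.9 * 202000 / (0.001 * 5e+11)
rate = 181800.0 / 5.000e+08
rate = 3.64e-04 m^3/s


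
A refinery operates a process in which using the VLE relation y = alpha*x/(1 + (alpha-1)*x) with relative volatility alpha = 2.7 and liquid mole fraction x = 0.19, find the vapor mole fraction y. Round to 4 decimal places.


y = alpha*x / (1 + (alpha-1)*x)
y = 2.7*0.19 / (1 + (2.7-1)*0.19)
y = 0.513 / (1 + 0.323)
y = 0.513 / 1.323
y = 0.3878


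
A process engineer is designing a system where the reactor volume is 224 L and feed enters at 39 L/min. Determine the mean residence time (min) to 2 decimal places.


tau = V / v0
tau = 224 / 39
tau = 5.74 min


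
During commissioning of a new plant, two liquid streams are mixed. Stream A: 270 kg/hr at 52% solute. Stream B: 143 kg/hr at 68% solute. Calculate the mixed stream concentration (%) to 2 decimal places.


Mass balance on solute: F1*x1 + F2*x2 = F3*x3
F3 = F1 + F2 = 270 + 143 = 413 kg/hr
x3 = (F1*x1 + F2*x2)/F3
x3 = (270*0.52 + 143*0.68) / 413
x3 = 57.54%


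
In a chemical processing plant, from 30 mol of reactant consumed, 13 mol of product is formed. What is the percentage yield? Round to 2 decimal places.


Yield = (moles product / moles consumed) * 100%
Yield = (13 / 30) * 100
Yield = 0.4333 * 100
Yield = 43.33%


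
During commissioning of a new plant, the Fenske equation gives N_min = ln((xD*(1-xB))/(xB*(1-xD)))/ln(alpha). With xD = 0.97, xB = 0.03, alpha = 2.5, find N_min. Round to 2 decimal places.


N_min = ln((xD*(1-xB))/(xB*(1-xD))) / ln(alpha)
Numerator inside ln: 0.9409 / 0.0009 = 1045.444444
ln(1045.444444) = 6.952197
ln(alpha) = ln(2.5) = 0.916291
N_min = 6.952197 / 0.916291 = 7.59


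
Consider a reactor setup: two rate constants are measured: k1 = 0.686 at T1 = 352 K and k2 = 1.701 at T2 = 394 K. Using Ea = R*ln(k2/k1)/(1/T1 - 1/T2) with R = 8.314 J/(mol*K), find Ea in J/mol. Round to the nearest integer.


Ea = R * ln(k2/k1) / (1/T1 - 1/T2)
ln(k2/k1) = ln(1.701/0.686) = 0.908094
1/T1 - 1/T2 = 1/352 - 1/394 = 0.000302838025
Ea = 8.314 * 0.908094 / 0.000302838025
Ea = 24930 J/mol


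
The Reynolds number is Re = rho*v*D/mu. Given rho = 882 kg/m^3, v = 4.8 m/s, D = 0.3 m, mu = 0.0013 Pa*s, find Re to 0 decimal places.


Re = rho * v * D / mu
Re = 882 * 4.8 * 0.3 / 0.0013
Re = 1270.08 / 0.0013
Re = 976985


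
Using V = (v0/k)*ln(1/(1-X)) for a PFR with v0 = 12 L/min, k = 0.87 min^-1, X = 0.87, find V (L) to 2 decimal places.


V = (v0/k) * ln(1/(1-X))
V = (12/0.87) * ln(1/(1-0.87))
V = 13.793103 * ln(7.692308)
V = 13.793103 * 2.040221
V = 28.14 L


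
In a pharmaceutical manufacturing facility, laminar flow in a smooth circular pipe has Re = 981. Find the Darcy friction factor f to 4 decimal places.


f = 64 / Re
f = 64 / 981
f = 0.0652


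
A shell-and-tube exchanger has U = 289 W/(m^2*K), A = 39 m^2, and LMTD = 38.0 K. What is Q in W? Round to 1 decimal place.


Q = U * A * LMTD
Q = 289 * 39 * 38.0
Q = 428298.0 W


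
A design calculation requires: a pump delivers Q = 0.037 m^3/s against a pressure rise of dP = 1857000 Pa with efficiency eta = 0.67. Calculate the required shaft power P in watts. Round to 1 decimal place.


P = Q * dP / eta
P = 0.037 * 1857000 / 0.67
P = 68709.0 / 0.67
P = 102550.7 W


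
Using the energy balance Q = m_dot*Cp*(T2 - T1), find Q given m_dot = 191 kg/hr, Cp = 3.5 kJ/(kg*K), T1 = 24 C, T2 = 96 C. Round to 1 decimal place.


Q = m_dot * Cp * (T2 - T1)
Q = 191 * 3.5 * (96 - 24)
Q = 191 * 3.5 * 72
Q = 48132.0 kJ/hr


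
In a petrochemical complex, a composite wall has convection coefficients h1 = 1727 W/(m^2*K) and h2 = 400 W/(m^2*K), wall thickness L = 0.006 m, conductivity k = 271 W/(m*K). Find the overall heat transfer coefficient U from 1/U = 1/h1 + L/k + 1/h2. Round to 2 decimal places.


1/U = 1/h1 + L/k + 1/h2
1/U = 1/1727 + 0.006/271 + 1/400
1/U = 0.0005790388 + 2.21402e-05 + 0.0025
1/U = 0.003101179
U = 322.46 W/(m^2*K)


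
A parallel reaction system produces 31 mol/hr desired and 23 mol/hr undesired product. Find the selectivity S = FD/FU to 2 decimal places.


S = desired product rate / undesired product rate
S = 31 / 23
S = 1.35


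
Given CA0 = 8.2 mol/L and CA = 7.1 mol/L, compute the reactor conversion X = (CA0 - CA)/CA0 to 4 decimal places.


X = (CA0 - CA) / CA0
X = (8.2 - 7.1) / 8.2
X = 1.1 / 8.2
X = 0.1341


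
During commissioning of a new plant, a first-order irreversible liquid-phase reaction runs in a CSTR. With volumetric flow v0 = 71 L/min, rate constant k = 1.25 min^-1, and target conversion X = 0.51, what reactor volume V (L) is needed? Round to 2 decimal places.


V = v0 * X / (k * (1 - X))
V = 71 * 0.51 / (1.25 * (1 - 0.51))
V = 36.21 / (1.25 * 0.49)
V = 36.21 / 0.6125
V = 59.12 L


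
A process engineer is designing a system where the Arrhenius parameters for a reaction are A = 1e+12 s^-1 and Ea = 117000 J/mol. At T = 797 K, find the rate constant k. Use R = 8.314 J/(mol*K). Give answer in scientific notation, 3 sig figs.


k = A * exp(-Ea/(R*T))
k = 1e+12 * exp(-117000 / (8.314 * 797))
k = 1e+12 * exp(-17.657025)
k = 2.15e+04


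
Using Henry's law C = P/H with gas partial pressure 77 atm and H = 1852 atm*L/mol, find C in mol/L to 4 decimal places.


C = P / H
C = 77 / 1852
C = 0.0416 mol/L


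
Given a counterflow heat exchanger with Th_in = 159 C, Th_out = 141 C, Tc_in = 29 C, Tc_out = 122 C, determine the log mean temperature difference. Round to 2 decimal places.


dT1 = Th_in - Tc_out = 159 - 122 = 37
dT2 = Th_out - Tc_in = 141 - 29 = 112
LMTD = (dT1 - dT2) / ln(dT1/dT2)
LMTD = (37 - 112) / ln(37/112)
LMTD = 67.72 K


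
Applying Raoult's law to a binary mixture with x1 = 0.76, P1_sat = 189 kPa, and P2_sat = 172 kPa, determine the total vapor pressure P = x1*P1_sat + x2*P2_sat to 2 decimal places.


P = x1*P1_sat + x2*P2_sat
x2 = 1 - x1 = 1 - 0.76 = 0.24
P = 0.76*189 + 0.24*172
P = 143.64 + 41.28
P = 184.92 kPa


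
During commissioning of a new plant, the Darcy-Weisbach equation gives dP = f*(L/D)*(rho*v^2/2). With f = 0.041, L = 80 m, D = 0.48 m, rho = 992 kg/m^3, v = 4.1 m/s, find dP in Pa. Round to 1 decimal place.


dP = f * (L/D) * (rho*v^2/2)
dP = 0.041 * (80/0.48) * (992*4.1^2/2)
L/D = 166.66666667
rho*v^2/2 = 992*16.81/2 = 8337.76
dP = 0.041 * 166.66666667 * 8337.76
dP = 56974.7 Pa


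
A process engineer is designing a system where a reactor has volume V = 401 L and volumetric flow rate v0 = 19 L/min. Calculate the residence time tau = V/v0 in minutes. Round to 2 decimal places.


tau = V / v0
tau = 401 / 19
tau = 21.11 min


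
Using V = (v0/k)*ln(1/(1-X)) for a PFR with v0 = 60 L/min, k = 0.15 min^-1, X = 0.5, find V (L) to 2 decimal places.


V = (v0/k) * ln(1/(1-X))
V = (60/0.15) * ln(1/(1-0.5))
V = 400.0 * ln(2.0)
V = 400.0 * 0.693147
V = 277.26 L


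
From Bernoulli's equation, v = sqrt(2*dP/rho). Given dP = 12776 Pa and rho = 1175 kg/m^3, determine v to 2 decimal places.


v = sqrt(2*dP/rho)
v = sqrt(2*12776/1175)
v = sqrt(21.746383)
v = 4.66 m/s


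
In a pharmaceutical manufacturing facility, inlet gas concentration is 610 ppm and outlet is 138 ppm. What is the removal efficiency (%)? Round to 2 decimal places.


Efficiency = (G_in - G_out) / G_in * 100%
Efficiency = (610 - 138) / 610 * 100
Efficiency = 472 / 610 * 100
Efficiency = 77.38%


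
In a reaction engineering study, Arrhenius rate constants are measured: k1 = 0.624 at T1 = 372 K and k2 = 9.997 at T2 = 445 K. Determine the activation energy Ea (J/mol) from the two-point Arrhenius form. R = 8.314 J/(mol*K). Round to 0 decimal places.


Ea = R * ln(k2/k1) / (1/T1 - 1/T2)
ln(k2/k1) = ln(9.997/0.624) = 2.77389
1/T1 - 1/T2 = 1/372 - 1/445 = 0.000440981032
Ea = 8.314 * 2.77389 / 0.000440981032
Ea = 52297 J/mol


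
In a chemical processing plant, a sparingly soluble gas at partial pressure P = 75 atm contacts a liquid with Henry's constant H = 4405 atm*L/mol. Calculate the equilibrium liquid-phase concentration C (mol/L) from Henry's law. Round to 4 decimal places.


C = P / H
C = 75 / 4405
C = 0.0170 mol/L


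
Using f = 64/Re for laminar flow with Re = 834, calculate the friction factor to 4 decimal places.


f = 64 / Re
f = 64 / 834
f = 0.0767
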